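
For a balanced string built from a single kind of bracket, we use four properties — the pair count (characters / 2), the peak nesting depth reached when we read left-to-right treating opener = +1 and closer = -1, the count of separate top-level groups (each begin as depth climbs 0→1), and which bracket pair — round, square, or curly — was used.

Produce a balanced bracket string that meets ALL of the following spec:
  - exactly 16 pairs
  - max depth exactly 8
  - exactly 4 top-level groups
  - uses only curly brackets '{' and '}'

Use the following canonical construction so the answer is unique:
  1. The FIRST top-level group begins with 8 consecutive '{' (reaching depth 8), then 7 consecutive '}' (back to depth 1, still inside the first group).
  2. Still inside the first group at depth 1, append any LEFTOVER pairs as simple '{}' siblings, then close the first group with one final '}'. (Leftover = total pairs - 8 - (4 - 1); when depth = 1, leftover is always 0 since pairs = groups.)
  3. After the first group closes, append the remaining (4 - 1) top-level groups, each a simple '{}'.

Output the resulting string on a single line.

Spec: pairs=16 depth=8 groups=4
Leftover pairs = 16 - 8 - (4-1) = 5
First group: deep chain of depth 8 + 5 sibling pairs
Remaining 3 groups: simple '{}' each

Answer: {{{{{{{{}}}}}}}{}{}{}{}{}}{}{}{}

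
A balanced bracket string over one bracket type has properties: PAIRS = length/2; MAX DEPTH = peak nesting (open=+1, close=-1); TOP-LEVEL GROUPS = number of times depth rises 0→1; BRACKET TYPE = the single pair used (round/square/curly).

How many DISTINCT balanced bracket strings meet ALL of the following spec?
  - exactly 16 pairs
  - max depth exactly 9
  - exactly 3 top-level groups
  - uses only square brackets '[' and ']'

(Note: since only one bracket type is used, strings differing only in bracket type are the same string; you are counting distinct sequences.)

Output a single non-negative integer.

Answer: 138915

Derivation:
Spec: pairs=16 depth=9 groups=3
Count(depth <= 9) = 6977502
Count(depth <= 8) = 6838587
Count(depth == 9) = 6977502 - 6838587 = 138915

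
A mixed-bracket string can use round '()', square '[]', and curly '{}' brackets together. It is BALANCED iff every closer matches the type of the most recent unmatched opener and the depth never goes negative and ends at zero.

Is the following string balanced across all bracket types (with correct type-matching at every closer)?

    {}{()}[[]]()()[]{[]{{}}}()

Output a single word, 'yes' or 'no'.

Answer: yes

Derivation:
pos 0: push '{'; stack = {
pos 1: '}' matches '{'; pop; stack = (empty)
pos 2: push '{'; stack = {
pos 3: push '('; stack = {(
pos 4: ')' matches '('; pop; stack = {
pos 5: '}' matches '{'; pop; stack = (empty)
pos 6: push '['; stack = [
pos 7: push '['; stack = [[
pos 8: ']' matches '['; pop; stack = [
pos 9: ']' matches '['; pop; stack = (empty)
pos 10: push '('; stack = (
pos 11: ')' matches '('; pop; stack = (empty)
pos 12: push '('; stack = (
pos 13: ')' matches '('; pop; stack = (empty)
pos 14: push '['; stack = [
pos 15: ']' matches '['; pop; stack = (empty)
pos 16: push '{'; stack = {
pos 17: push '['; stack = {[
pos 18: ']' matches '['; pop; stack = {
pos 19: push '{'; stack = {{
pos 20: push '{'; stack = {{{
pos 21: '}' matches '{'; pop; stack = {{
pos 22: '}' matches '{'; pop; stack = {
pos 23: '}' matches '{'; pop; stack = (empty)
pos 24: push '('; stack = (
pos 25: ')' matches '('; pop; stack = (empty)
end: stack empty → VALID
Verdict: properly nested → yes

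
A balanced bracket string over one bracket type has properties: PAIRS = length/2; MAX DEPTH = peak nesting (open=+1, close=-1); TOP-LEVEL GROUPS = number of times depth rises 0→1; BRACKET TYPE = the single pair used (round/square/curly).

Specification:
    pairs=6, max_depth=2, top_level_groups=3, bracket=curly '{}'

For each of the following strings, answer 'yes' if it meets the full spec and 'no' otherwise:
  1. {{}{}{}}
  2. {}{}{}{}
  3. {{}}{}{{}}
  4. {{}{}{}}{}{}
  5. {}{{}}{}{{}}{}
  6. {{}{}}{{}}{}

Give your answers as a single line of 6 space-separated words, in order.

Answer: no no no yes no yes

Derivation:
String 1 '{{}{}{}}': depth seq [1 2 1 2 1 2 1 0]
  -> pairs=4 depth=2 groups=1 -> no
String 2 '{}{}{}{}': depth seq [1 0 1 0 1 0 1 0]
  -> pairs=4 depth=1 groups=4 -> no
String 3 '{{}}{}{{}}': depth seq [1 2 1 0 1 0 1 2 1 0]
  -> pairs=5 depth=2 groups=3 -> no
String 4 '{{}{}{}}{}{}': depth seq [1 2 1 2 1 2 1 0 1 0 1 0]
  -> pairs=6 depth=2 groups=3 -> yes
String 5 '{}{{}}{}{{}}{}': depth seq [1 0 1 2 1 0 1 0 1 2 1 0 1 0]
  -> pairs=7 depth=2 groups=5 -> no
String 6 '{{}{}}{{}}{}': depth seq [1 2 1 2 1 0 1 2 1 0 1 0]
  -> pairs=6 depth=2 groups=3 -> yes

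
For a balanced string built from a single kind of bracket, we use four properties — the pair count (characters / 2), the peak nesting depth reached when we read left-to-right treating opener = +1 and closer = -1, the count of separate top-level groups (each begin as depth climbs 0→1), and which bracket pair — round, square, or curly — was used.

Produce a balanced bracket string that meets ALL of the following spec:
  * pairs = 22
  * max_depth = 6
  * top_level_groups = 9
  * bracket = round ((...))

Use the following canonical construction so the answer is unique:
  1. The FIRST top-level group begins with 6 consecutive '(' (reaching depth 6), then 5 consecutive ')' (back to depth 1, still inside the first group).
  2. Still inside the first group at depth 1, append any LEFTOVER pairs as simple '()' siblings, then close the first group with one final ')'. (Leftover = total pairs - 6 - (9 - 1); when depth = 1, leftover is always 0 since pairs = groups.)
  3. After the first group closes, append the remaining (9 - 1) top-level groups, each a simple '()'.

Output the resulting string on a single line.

Spec: pairs=22 depth=6 groups=9
Leftover pairs = 22 - 6 - (9-1) = 8
First group: deep chain of depth 6 + 8 sibling pairs
Remaining 8 groups: simple '()' each

Answer: (((((()))))()()()()()()()())()()()()()()()()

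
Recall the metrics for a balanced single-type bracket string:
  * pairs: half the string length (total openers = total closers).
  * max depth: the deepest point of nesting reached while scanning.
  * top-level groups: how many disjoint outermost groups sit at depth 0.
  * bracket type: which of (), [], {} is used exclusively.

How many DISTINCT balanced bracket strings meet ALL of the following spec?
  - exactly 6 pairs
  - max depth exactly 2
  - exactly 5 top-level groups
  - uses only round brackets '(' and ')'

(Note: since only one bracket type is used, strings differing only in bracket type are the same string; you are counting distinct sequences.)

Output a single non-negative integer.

Spec: pairs=6 depth=2 groups=5
Count(depth <= 2) = 5
Count(depth <= 1) = 0
Count(depth == 2) = 5 - 0 = 5

Answer: 5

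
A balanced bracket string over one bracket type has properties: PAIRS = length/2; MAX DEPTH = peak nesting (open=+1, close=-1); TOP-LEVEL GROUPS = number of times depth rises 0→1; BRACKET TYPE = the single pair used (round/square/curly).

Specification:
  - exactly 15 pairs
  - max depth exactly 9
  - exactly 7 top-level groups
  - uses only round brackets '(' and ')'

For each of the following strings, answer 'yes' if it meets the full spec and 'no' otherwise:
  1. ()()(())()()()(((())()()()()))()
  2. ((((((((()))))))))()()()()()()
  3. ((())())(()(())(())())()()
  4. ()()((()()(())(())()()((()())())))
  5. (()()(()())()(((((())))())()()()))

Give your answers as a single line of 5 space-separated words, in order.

Answer: no yes no no no

Derivation:
String 1 '()()(())()()()(((())()()()()))()': depth seq [1 0 1 0 1 2 1 0 1 0 1 0 1 0 1 2 3 4 3 2 3 2 3 2 3 2 3 2 1 0 1 0]
  -> pairs=16 depth=4 groups=8 -> no
String 2 '((((((((()))))))))()()()()()()': depth seq [1 2 3 4 5 6 7 8 9 8 7 6 5 4 3 2 1 0 1 0 1 0 1 0 1 0 1 0 1 0]
  -> pairs=15 depth=9 groups=7 -> yes
String 3 '((())())(()(())(())())()()': depth seq [1 2 3 2 1 2 1 0 1 2 1 2 3 2 1 2 3 2 1 2 1 0 1 0 1 0]
  -> pairs=13 depth=3 groups=4 -> no
String 4 '()()((()()(())(())()()((()())())))': depth seq [1 0 1 0 1 2 3 2 3 2 3 4 3 2 3 4 3 2 3 2 3 2 3 4 5 4 5 4 3 4 3 2 1 0]
  -> pairs=17 depth=5 groups=3 -> no
String 5 '(()()(()())()(((((())))())()()()))': depth seq [1 2 1 2 1 2 3 2 3 2 1 2 1 2 3 4 5 6 7 6 5 4 3 4 3 2 3 2 3 2 3 2 1 0]
  -> pairs=17 depth=7 groups=1 -> no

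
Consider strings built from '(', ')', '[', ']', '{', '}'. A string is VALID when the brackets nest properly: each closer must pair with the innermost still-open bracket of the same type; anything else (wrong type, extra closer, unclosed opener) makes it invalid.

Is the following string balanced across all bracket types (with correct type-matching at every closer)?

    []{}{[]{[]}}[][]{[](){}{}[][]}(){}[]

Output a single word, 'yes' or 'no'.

pos 0: push '['; stack = [
pos 1: ']' matches '['; pop; stack = (empty)
pos 2: push '{'; stack = {
pos 3: '}' matches '{'; pop; stack = (empty)
pos 4: push '{'; stack = {
pos 5: push '['; stack = {[
pos 6: ']' matches '['; pop; stack = {
pos 7: push '{'; stack = {{
pos 8: push '['; stack = {{[
pos 9: ']' matches '['; pop; stack = {{
pos 10: '}' matches '{'; pop; stack = {
pos 11: '}' matches '{'; pop; stack = (empty)
pos 12: push '['; stack = [
pos 13: ']' matches '['; pop; stack = (empty)
pos 14: push '['; stack = [
pos 15: ']' matches '['; pop; stack = (empty)
pos 16: push '{'; stack = {
pos 17: push '['; stack = {[
pos 18: ']' matches '['; pop; stack = {
pos 19: push '('; stack = {(
pos 20: ')' matches '('; pop; stack = {
pos 21: push '{'; stack = {{
pos 22: '}' matches '{'; pop; stack = {
pos 23: push '{'; stack = {{
pos 24: '}' matches '{'; pop; stack = {
pos 25: push '['; stack = {[
pos 26: ']' matches '['; pop; stack = {
pos 27: push '['; stack = {[
pos 28: ']' matches '['; pop; stack = {
pos 29: '}' matches '{'; pop; stack = (empty)
pos 30: push '('; stack = (
pos 31: ')' matches '('; pop; stack = (empty)
pos 32: push '{'; stack = {
pos 33: '}' matches '{'; pop; stack = (empty)
pos 34: push '['; stack = [
pos 35: ']' matches '['; pop; stack = (empty)
end: stack empty → VALID
Verdict: properly nested → yes

Answer: yes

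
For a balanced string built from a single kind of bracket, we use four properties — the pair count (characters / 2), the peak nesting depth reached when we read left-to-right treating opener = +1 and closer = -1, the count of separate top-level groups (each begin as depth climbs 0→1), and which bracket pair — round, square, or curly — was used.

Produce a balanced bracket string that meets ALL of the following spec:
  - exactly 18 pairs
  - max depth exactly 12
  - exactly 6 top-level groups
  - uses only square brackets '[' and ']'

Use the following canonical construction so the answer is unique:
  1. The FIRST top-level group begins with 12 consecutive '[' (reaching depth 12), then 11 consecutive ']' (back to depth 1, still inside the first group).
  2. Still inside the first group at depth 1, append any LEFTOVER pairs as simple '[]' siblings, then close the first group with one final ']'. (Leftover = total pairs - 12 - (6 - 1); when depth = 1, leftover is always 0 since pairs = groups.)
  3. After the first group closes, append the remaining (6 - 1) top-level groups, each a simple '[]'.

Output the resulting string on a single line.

Spec: pairs=18 depth=12 groups=6
Leftover pairs = 18 - 12 - (6-1) = 1
First group: deep chain of depth 12 + 1 sibling pairs
Remaining 5 groups: simple '[]' each

Answer: [[[[[[[[[[[[]]]]]]]]]]][]][][][][][]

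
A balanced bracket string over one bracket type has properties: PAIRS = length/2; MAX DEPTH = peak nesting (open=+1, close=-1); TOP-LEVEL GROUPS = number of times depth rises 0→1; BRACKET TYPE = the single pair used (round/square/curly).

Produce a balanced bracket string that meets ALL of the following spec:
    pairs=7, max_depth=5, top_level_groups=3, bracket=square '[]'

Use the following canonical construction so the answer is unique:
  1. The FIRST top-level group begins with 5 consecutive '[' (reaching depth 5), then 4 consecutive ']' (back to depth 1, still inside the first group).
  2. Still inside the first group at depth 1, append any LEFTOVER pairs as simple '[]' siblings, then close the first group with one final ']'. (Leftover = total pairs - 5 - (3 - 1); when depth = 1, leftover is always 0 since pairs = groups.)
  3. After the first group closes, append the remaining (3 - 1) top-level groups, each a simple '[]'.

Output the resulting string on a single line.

Spec: pairs=7 depth=5 groups=3
Leftover pairs = 7 - 5 - (3-1) = 0
First group: deep chain of depth 5 + 0 sibling pairs
Remaining 2 groups: simple '[]' each

Answer: [[[[[]]]]][][]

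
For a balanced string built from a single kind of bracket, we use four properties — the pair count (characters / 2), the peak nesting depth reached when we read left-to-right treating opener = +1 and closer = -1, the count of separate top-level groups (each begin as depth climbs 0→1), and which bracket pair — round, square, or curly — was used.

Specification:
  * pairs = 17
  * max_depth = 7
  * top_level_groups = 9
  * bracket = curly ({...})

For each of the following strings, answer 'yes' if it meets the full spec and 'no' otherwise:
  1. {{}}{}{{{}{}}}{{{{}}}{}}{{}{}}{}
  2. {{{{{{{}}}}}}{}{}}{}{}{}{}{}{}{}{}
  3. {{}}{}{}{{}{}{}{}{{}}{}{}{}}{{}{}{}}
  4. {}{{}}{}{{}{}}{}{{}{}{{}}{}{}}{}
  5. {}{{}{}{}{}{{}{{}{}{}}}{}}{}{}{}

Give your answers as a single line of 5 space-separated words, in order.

Answer: no yes no no no

Derivation:
String 1 '{{}}{}{{{}{}}}{{{{}}}{}}{{}{}}{}': depth seq [1 2 1 0 1 0 1 2 3 2 3 2 1 0 1 2 3 4 3 2 1 2 1 0 1 2 1 2 1 0 1 0]
  -> pairs=16 depth=4 groups=6 -> no
String 2 '{{{{{{{}}}}}}{}{}}{}{}{}{}{}{}{}{}': depth seq [1 2 3 4 5 6 7 6 5 4 3 2 1 2 1 2 1 0 1 0 1 0 1 0 1 0 1 0 1 0 1 0 1 0]
  -> pairs=17 depth=7 groups=9 -> yes
String 3 '{{}}{}{}{{}{}{}{}{{}}{}{}{}}{{}{}{}}': depth seq [1 2 1 0 1 0 1 0 1 2 1 2 1 2 1 2 1 2 3 2 1 2 1 2 1 2 1 0 1 2 1 2 1 2 1 0]
  -> pairs=18 depth=3 groups=5 -> no
String 4 '{}{{}}{}{{}{}}{}{{}{}{{}}{}{}}{}': depth seq [1 0 1 2 1 0 1 0 1 2 1 2 1 0 1 0 1 2 1 2 1 2 3 2 1 2 1 2 1 0 1 0]
  -> pairs=16 depth=3 groups=7 -> no
String 5 '{}{{}{}{}{}{{}{{}{}{}}}{}}{}{}{}': depth seq [1 0 1 2 1 2 1 2 1 2 1 2 3 2 3 4 3 4 3 4 3 2 1 2 1 0 1 0 1 0 1 0]
  -> pairs=16 depth=4 groups=5 -> no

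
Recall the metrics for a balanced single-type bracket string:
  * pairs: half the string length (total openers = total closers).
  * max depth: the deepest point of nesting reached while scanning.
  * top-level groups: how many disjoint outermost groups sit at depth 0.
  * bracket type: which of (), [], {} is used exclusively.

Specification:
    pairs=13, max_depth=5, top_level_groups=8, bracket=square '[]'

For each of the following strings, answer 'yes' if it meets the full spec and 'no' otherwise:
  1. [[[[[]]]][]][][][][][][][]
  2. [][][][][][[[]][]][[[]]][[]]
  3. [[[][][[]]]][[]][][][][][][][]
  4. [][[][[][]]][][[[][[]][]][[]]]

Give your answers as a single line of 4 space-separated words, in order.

Answer: yes no no no

Derivation:
String 1 '[[[[[]]]][]][][][][][][][]': depth seq [1 2 3 4 5 4 3 2 1 2 1 0 1 0 1 0 1 0 1 0 1 0 1 0 1 0]
  -> pairs=13 depth=5 groups=8 -> yes
String 2 '[][][][][][[[]][]][[[]]][[]]': depth seq [1 0 1 0 1 0 1 0 1 0 1 2 3 2 1 2 1 0 1 2 3 2 1 0 1 2 1 0]
  -> pairs=14 depth=3 groups=8 -> no
String 3 '[[[][][[]]]][[]][][][][][][][]': depth seq [1 2 3 2 3 2 3 4 3 2 1 0 1 2 1 0 1 0 1 0 1 0 1 0 1 0 1 0 1 0]
  -> pairs=15 depth=4 groups=9 -> no
String 4 '[][[][[][]]][][[[][[]][]][[]]]': depth seq [1 0 1 2 1 2 3 2 3 2 1 0 1 0 1 2 3 2 3 4 3 2 3 2 1 2 3 2 1 0]
  -> pairs=15 depth=4 groups=4 -> no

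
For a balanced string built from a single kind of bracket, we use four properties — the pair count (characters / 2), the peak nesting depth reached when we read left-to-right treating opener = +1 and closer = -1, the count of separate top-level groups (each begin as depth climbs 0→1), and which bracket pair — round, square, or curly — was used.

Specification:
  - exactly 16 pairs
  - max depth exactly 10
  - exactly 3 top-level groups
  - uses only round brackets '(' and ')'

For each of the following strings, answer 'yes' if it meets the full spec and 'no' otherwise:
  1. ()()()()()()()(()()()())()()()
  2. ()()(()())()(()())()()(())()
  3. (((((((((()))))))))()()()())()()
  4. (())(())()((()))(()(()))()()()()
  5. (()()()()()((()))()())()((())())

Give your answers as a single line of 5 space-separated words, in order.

String 1 '()()()()()()()(()()()())()()()': depth seq [1 0 1 0 1 0 1 0 1 0 1 0 1 0 1 2 1 2 1 2 1 2 1 0 1 0 1 0 1 0]
  -> pairs=15 depth=2 groups=11 -> no
String 2 '()()(()())()(()())()()(())()': depth seq [1 0 1 0 1 2 1 2 1 0 1 0 1 2 1 2 1 0 1 0 1 0 1 2 1 0 1 0]
  -> pairs=14 depth=2 groups=9 -> no
String 3 '(((((((((()))))))))()()()())()()': depth seq [1 2 3 4 5 6 7 8 9 10 9 8 7 6 5 4 3 2 1 2 1 2 1 2 1 2 1 0 1 0 1 0]
  -> pairs=16 depth=10 groups=3 -> yes
String 4 '(())(())()((()))(()(()))()()()()': depth seq [1 2 1 0 1 2 1 0 1 0 1 2 3 2 1 0 1 2 1 2 3 2 1 0 1 0 1 0 1 0 1 0]
  -> pairs=16 depth=3 groups=9 -> no
String 5 '(()()()()()((()))()())()((())())': depth seq [1 2 1 2 1 2 1 2 1 2 1 2 3 4 3 2 1 2 1 2 1 0 1 0 1 2 3 2 1 2 1 0]
  -> pairs=16 depth=4 groups=3 -> no

Answer: no no yes no no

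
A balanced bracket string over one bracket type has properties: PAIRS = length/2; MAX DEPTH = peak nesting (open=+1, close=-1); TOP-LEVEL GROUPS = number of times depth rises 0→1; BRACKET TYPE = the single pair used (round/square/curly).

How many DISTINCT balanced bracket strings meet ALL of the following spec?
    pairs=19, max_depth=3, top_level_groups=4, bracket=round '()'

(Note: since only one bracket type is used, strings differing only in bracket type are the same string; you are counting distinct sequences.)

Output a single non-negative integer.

Answer: 2989264

Derivation:
Spec: pairs=19 depth=3 groups=4
Count(depth <= 3) = 2990080
Count(depth <= 2) = 816
Count(depth == 3) = 2990080 - 816 = 2989264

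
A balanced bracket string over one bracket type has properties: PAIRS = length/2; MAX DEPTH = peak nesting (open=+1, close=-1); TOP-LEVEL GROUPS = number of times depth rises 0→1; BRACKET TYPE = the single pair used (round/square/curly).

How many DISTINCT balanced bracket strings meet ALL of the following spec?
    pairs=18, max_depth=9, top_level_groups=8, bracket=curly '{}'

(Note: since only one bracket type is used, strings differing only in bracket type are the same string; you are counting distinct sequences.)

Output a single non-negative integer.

Answer: 2184

Derivation:
Spec: pairs=18 depth=9 groups=8
Count(depth <= 9) = 3749260
Count(depth <= 8) = 3747076
Count(depth == 9) = 3749260 - 3747076 = 2184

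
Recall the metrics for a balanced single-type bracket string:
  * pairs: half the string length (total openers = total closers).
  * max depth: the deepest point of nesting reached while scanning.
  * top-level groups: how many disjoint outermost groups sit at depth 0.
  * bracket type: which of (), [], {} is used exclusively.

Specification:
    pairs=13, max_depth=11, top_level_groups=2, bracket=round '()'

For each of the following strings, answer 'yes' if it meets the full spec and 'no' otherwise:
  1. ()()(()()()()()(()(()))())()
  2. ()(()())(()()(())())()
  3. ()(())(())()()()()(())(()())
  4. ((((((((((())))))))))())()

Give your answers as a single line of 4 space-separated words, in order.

Answer: no no no yes

Derivation:
String 1 '()()(()()()()()(()(()))())()': depth seq [1 0 1 0 1 2 1 2 1 2 1 2 1 2 1 2 3 2 3 4 3 2 1 2 1 0 1 0]
  -> pairs=14 depth=4 groups=4 -> no
String 2 '()(()())(()()(())())()': depth seq [1 0 1 2 1 2 1 0 1 2 1 2 1 2 3 2 1 2 1 0 1 0]
  -> pairs=11 depth=3 groups=4 -> no
String 3 '()(())(())()()()()(())(()())': depth seq [1 0 1 2 1 0 1 2 1 0 1 0 1 0 1 0 1 0 1 2 1 0 1 2 1 2 1 0]
  -> pairs=14 depth=2 groups=9 -> no
String 4 '((((((((((())))))))))())()': depth seq [1 2 3 4 5 6 7 8 9 10 11 10 9 8 7 6 5 4 3 2 1 2 1 0 1 0]
  -> pairs=13 depth=11 groups=2 -> yes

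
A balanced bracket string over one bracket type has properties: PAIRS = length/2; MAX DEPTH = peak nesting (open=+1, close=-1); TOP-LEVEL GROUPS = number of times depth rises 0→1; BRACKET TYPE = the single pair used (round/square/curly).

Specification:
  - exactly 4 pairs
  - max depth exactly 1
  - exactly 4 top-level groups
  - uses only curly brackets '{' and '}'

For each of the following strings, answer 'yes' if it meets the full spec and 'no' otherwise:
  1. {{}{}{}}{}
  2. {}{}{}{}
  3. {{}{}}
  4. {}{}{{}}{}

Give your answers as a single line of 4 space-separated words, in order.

String 1 '{{}{}{}}{}': depth seq [1 2 1 2 1 2 1 0 1 0]
  -> pairs=5 depth=2 groups=2 -> no
String 2 '{}{}{}{}': depth seq [1 0 1 0 1 0 1 0]
  -> pairs=4 depth=1 groups=4 -> yes
String 3 '{{}{}}': depth seq [1 2 1 2 1 0]
  -> pairs=3 depth=2 groups=1 -> no
String 4 '{}{}{{}}{}': depth seq [1 0 1 0 1 2 1 0 1 0]
  -> pairs=5 depth=2 groups=4 -> no

Answer: no yes no no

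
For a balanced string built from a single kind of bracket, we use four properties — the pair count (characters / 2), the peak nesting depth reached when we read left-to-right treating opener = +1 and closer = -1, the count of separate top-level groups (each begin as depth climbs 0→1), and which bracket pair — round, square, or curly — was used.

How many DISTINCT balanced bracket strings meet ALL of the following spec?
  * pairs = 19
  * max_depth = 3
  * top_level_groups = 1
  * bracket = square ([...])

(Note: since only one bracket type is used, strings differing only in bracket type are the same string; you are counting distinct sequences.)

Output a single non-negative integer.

Spec: pairs=19 depth=3 groups=1
Count(depth <= 3) = 131072
Count(depth <= 2) = 1
Count(depth == 3) = 131072 - 1 = 131071

Answer: 131071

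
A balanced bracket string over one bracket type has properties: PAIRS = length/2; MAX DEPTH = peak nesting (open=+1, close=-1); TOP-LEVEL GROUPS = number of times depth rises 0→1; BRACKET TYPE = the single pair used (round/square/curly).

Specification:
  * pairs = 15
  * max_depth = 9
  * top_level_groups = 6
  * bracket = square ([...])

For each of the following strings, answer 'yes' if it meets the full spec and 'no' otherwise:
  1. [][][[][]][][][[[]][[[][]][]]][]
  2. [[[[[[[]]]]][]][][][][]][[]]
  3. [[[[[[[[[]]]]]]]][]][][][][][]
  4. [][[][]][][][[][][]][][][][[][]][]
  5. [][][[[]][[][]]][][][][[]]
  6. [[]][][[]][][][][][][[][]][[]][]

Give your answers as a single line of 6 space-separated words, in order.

Answer: no no yes no no no

Derivation:
String 1 '[][][[][]][][][[[]][[[][]][]]][]': depth seq [1 0 1 0 1 2 1 2 1 0 1 0 1 0 1 2 3 2 1 2 3 4 3 4 3 2 3 2 1 0 1 0]
  -> pairs=16 depth=4 groups=7 -> no
String 2 '[[[[[[[]]]]][]][][][][]][[]]': depth seq [1 2 3 4 5 6 7 6 5 4 3 2 3 2 1 2 1 2 1 2 1 2 1 0 1 2 1 0]
  -> pairs=14 depth=7 groups=2 -> no
String 3 '[[[[[[[[[]]]]]]]][]][][][][][]': depth seq [1 2 3 4 5 6 7 8 9 8 7 6 5 4 3 2 1 2 1 0 1 0 1 0 1 0 1 0 1 0]
  -> pairs=15 depth=9 groups=6 -> yes
String 4 '[][[][]][][][[][][]][][][][[][]][]': depth seq [1 0 1 2 1 2 1 0 1 0 1 0 1 2 1 2 1 2 1 0 1 0 1 0 1 0 1 2 1 2 1 0 1 0]
  -> pairs=17 depth=2 groups=10 -> no
String 5 '[][][[[]][[][]]][][][][[]]': depth seq [1 0 1 0 1 2 3 2 1 2 3 2 3 2 1 0 1 0 1 0 1 0 1 2 1 0]
  -> pairs=13 depth=3 groups=7 -> no
String 6 '[[]][][[]][][][][][][[][]][[]][]': depth seq [1 2 1 0 1 0 1 2 1 0 1 0 1 0 1 0 1 0 1 0 1 2 1 2 1 0 1 2 1 0 1 0]
  -> pairs=16 depth=2 groups=11 -> no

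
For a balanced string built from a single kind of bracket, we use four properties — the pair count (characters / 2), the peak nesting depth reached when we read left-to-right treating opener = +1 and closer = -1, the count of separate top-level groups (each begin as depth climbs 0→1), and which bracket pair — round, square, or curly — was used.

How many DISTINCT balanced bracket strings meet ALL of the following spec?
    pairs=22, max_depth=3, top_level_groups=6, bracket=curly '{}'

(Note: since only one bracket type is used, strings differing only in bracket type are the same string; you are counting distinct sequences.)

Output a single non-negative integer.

Answer: 68869251

Derivation:
Spec: pairs=22 depth=3 groups=6
Count(depth <= 3) = 68889600
Count(depth <= 2) = 20349
Count(depth == 3) = 68889600 - 20349 = 68869251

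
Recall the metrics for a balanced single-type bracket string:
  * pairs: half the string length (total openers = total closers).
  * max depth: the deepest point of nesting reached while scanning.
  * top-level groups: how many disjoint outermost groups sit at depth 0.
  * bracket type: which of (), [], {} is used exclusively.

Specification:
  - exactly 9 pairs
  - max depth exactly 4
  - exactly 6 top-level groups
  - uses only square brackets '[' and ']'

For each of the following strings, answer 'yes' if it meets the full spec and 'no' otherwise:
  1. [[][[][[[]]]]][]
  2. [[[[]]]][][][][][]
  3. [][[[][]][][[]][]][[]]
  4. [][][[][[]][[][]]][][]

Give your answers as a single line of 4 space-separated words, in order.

String 1 '[[][[][[[]]]]][]': depth seq [1 2 1 2 3 2 3 4 5 4 3 2 1 0 1 0]
  -> pairs=8 depth=5 groups=2 -> no
String 2 '[[[[]]]][][][][][]': depth seq [1 2 3 4 3 2 1 0 1 0 1 0 1 0 1 0 1 0]
  -> pairs=9 depth=4 groups=6 -> yes
String 3 '[][[[][]][][[]][]][[]]': depth seq [1 0 1 2 3 2 3 2 1 2 1 2 3 2 1 2 1 0 1 2 1 0]
  -> pairs=11 depth=3 groups=3 -> no
String 4 '[][][[][[]][[][]]][][]': depth seq [1 0 1 0 1 2 1 2 3 2 1 2 3 2 3 2 1 0 1 0 1 0]
  -> pairs=11 depth=3 groups=5 -> no

Answer: no yes no no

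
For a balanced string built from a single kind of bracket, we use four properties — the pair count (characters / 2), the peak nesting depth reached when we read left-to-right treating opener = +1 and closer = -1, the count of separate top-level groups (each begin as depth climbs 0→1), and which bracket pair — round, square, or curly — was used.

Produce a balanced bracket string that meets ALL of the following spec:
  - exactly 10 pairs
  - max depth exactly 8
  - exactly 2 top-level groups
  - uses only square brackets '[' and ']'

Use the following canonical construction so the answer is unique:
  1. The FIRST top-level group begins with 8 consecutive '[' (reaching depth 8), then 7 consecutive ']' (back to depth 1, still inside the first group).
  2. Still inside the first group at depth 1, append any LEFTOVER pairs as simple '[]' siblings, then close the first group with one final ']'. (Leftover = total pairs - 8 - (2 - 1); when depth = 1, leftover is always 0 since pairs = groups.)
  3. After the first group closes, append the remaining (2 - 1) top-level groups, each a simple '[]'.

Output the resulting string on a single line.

Spec: pairs=10 depth=8 groups=2
Leftover pairs = 10 - 8 - (2-1) = 1
First group: deep chain of depth 8 + 1 sibling pairs
Remaining 1 groups: simple '[]' each

Answer: [[[[[[[[]]]]]]][]][]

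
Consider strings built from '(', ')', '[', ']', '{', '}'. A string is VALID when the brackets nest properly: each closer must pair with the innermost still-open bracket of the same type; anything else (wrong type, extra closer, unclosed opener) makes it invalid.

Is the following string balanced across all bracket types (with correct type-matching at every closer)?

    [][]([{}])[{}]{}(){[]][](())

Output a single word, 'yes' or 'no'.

pos 0: push '['; stack = [
pos 1: ']' matches '['; pop; stack = (empty)
pos 2: push '['; stack = [
pos 3: ']' matches '['; pop; stack = (empty)
pos 4: push '('; stack = (
pos 5: push '['; stack = ([
pos 6: push '{'; stack = ([{
pos 7: '}' matches '{'; pop; stack = ([
pos 8: ']' matches '['; pop; stack = (
pos 9: ')' matches '('; pop; stack = (empty)
pos 10: push '['; stack = [
pos 11: push '{'; stack = [{
pos 12: '}' matches '{'; pop; stack = [
pos 13: ']' matches '['; pop; stack = (empty)
pos 14: push '{'; stack = {
pos 15: '}' matches '{'; pop; stack = (empty)
pos 16: push '('; stack = (
pos 17: ')' matches '('; pop; stack = (empty)
pos 18: push '{'; stack = {
pos 19: push '['; stack = {[
pos 20: ']' matches '['; pop; stack = {
pos 21: saw closer ']' but top of stack is '{' (expected '}') → INVALID
Verdict: type mismatch at position 21: ']' closes '{' → no

Answer: no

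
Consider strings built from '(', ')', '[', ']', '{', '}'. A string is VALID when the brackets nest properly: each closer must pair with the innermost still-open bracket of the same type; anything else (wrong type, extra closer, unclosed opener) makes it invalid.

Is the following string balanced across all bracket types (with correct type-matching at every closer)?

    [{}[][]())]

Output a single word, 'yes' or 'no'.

Answer: no

Derivation:
pos 0: push '['; stack = [
pos 1: push '{'; stack = [{
pos 2: '}' matches '{'; pop; stack = [
pos 3: push '['; stack = [[
pos 4: ']' matches '['; pop; stack = [
pos 5: push '['; stack = [[
pos 6: ']' matches '['; pop; stack = [
pos 7: push '('; stack = [(
pos 8: ')' matches '('; pop; stack = [
pos 9: saw closer ')' but top of stack is '[' (expected ']') → INVALID
Verdict: type mismatch at position 9: ')' closes '[' → no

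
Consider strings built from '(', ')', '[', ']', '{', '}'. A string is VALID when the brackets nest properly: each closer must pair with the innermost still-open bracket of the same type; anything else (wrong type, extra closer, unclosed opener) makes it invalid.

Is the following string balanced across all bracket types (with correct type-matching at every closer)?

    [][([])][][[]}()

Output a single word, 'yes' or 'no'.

pos 0: push '['; stack = [
pos 1: ']' matches '['; pop; stack = (empty)
pos 2: push '['; stack = [
pos 3: push '('; stack = [(
pos 4: push '['; stack = [([
pos 5: ']' matches '['; pop; stack = [(
pos 6: ')' matches '('; pop; stack = [
pos 7: ']' matches '['; pop; stack = (empty)
pos 8: push '['; stack = [
pos 9: ']' matches '['; pop; stack = (empty)
pos 10: push '['; stack = [
pos 11: push '['; stack = [[
pos 12: ']' matches '['; pop; stack = [
pos 13: saw closer '}' but top of stack is '[' (expected ']') → INVALID
Verdict: type mismatch at position 13: '}' closes '[' → no

Answer: no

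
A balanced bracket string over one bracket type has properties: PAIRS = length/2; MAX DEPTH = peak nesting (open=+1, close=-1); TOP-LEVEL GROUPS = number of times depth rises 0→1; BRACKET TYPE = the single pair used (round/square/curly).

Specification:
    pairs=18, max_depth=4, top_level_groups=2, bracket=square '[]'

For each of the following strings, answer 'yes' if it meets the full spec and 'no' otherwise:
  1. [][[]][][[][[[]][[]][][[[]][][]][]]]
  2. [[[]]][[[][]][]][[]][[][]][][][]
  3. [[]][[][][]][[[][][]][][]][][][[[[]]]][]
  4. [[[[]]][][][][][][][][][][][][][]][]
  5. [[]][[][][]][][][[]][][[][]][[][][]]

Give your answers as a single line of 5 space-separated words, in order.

String 1 '[][[]][][[][[[]][[]][][[[]][][]][]]]': depth seq [1 0 1 2 1 0 1 0 1 2 1 2 3 4 3 2 3 4 3 2 3 2 3 4 5 4 3 4 3 4 3 2 3 2 1 0]
  -> pairs=18 depth=5 groups=4 -> no
String 2 '[[[]]][[[][]][]][[]][[][]][][][]': depth seq [1 2 3 2 1 0 1 2 3 2 3 2 1 2 1 0 1 2 1 0 1 2 1 2 1 0 1 0 1 0 1 0]
  -> pairs=16 depth=3 groups=7 -> no
String 3 '[[]][[][][]][[[][][]][][]][][][[[[]]]][]': depth seq [1 2 1 0 1 2 1 2 1 2 1 0 1 2 3 2 3 2 3 2 1 2 1 2 1 0 1 0 1 0 1 2 3 4 3 2 1 0 1 0]
  -> pairs=20 depth=4 groups=7 -> no
String 4 '[[[[]]][][][][][][][][][][][][][]][]': depth seq [1 2 3 4 3 2 1 2 1 2 1 2 1 2 1 2 1 2 1 2 1 2 1 2 1 2 1 2 1 2 1 2 1 0 1 0]
  -> pairs=18 depth=4 groups=2 -> yes
String 5 '[[]][[][][]][][][[]][][[][]][[][][]]': depth seq [1 2 1 0 1 2 1 2 1 2 1 0 1 0 1 0 1 2 1 0 1 0 1 2 1 2 1 0 1 2 1 2 1 2 1 0]
  -> pairs=18 depth=2 groups=8 -> no

Answer: no no no yes no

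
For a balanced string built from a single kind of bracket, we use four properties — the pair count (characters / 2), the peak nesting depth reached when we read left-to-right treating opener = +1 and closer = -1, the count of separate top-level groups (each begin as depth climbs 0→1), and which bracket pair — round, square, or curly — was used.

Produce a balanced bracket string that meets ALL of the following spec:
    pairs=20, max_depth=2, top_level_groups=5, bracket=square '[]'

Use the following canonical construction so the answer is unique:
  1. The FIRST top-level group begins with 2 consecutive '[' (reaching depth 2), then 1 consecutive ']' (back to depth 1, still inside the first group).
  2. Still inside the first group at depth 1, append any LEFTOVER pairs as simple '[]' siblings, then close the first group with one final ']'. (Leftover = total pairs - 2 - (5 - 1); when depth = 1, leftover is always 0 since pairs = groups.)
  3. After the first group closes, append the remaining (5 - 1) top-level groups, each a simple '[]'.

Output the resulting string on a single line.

Spec: pairs=20 depth=2 groups=5
Leftover pairs = 20 - 2 - (5-1) = 14
First group: deep chain of depth 2 + 14 sibling pairs
Remaining 4 groups: simple '[]' each

Answer: [[][][][][][][][][][][][][][][]][][][][]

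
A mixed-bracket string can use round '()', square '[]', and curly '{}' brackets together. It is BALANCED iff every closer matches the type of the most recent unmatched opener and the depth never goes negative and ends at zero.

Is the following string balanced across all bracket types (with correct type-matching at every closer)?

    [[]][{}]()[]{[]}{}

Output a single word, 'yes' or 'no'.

Answer: yes

Derivation:
pos 0: push '['; stack = [
pos 1: push '['; stack = [[
pos 2: ']' matches '['; pop; stack = [
pos 3: ']' matches '['; pop; stack = (empty)
pos 4: push '['; stack = [
pos 5: push '{'; stack = [{
pos 6: '}' matches '{'; pop; stack = [
pos 7: ']' matches '['; pop; stack = (empty)
pos 8: push '('; stack = (
pos 9: ')' matches '('; pop; stack = (empty)
pos 10: push '['; stack = [
pos 11: ']' matches '['; pop; stack = (empty)
pos 12: push '{'; stack = {
pos 13: push '['; stack = {[
pos 14: ']' matches '['; pop; stack = {
pos 15: '}' matches '{'; pop; stack = (empty)
pos 16: push '{'; stack = {
pos 17: '}' matches '{'; pop; stack = (empty)
end: stack empty → VALID
Verdict: properly nested → yes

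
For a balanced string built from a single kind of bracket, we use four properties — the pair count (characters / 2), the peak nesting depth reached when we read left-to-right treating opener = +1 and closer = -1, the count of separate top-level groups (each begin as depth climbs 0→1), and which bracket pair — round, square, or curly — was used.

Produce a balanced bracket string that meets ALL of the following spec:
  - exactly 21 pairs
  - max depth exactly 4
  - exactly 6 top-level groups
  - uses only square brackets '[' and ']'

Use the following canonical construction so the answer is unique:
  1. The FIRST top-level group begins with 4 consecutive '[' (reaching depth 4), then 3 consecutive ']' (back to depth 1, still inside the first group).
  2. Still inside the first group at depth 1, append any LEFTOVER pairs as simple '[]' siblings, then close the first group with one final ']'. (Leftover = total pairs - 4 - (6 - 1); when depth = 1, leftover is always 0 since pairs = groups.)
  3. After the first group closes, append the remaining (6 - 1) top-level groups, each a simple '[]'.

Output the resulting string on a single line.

Spec: pairs=21 depth=4 groups=6
Leftover pairs = 21 - 4 - (6-1) = 12
First group: deep chain of depth 4 + 12 sibling pairs
Remaining 5 groups: simple '[]' each

Answer: [[[[]]][][][][][][][][][][][][]][][][][][]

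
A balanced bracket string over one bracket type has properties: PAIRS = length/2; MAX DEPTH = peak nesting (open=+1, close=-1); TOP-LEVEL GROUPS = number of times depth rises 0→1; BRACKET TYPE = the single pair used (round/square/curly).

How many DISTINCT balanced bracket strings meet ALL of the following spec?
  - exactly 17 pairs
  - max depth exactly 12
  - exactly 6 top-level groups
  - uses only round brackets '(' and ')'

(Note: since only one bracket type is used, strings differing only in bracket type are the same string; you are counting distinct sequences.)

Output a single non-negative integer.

Spec: pairs=17 depth=12 groups=6
Count(depth <= 12) = 4601610
Count(depth <= 11) = 4601604
Count(depth == 12) = 4601610 - 4601604 = 6

Answer: 6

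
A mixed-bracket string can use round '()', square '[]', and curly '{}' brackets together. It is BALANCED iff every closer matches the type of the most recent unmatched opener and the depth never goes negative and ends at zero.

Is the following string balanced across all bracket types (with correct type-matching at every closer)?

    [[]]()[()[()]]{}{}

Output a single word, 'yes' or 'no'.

pos 0: push '['; stack = [
pos 1: push '['; stack = [[
pos 2: ']' matches '['; pop; stack = [
pos 3: ']' matches '['; pop; stack = (empty)
pos 4: push '('; stack = (
pos 5: ')' matches '('; pop; stack = (empty)
pos 6: push '['; stack = [
pos 7: push '('; stack = [(
pos 8: ')' matches '('; pop; stack = [
pos 9: push '['; stack = [[
pos 10: push '('; stack = [[(
pos 11: ')' matches '('; pop; stack = [[
pos 12: ']' matches '['; pop; stack = [
pos 13: ']' matches '['; pop; stack = (empty)
pos 14: push '{'; stack = {
pos 15: '}' matches '{'; pop; stack = (empty)
pos 16: push '{'; stack = {
pos 17: '}' matches '{'; pop; stack = (empty)
end: stack empty → VALID
Verdict: properly nested → yes

Answer: yes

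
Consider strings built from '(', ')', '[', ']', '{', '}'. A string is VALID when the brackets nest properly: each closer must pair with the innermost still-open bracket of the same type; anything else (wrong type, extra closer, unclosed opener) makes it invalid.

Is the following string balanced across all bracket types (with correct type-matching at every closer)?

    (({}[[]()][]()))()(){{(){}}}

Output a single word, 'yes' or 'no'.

Answer: yes

Derivation:
pos 0: push '('; stack = (
pos 1: push '('; stack = ((
pos 2: push '{'; stack = (({
pos 3: '}' matches '{'; pop; stack = ((
pos 4: push '['; stack = (([
pos 5: push '['; stack = (([[
pos 6: ']' matches '['; pop; stack = (([
pos 7: push '('; stack = (([(
pos 8: ')' matches '('; pop; stack = (([
pos 9: ']' matches '['; pop; stack = ((
pos 10: push '['; stack = (([
pos 11: ']' matches '['; pop; stack = ((
pos 12: push '('; stack = (((
pos 13: ')' matches '('; pop; stack = ((
pos 14: ')' matches '('; pop; stack = (
pos 15: ')' matches '('; pop; stack = (empty)
pos 16: push '('; stack = (
pos 17: ')' matches '('; pop; stack = (empty)
pos 18: push '('; stack = (
pos 19: ')' matches '('; pop; stack = (empty)
pos 20: push '{'; stack = {
pos 21: push '{'; stack = {{
pos 22: push '('; stack = {{(
pos 23: ')' matches '('; pop; stack = {{
pos 24: push '{'; stack = {{{
pos 25: '}' matches '{'; pop; stack = {{
pos 26: '}' matches '{'; pop; stack = {
pos 27: '}' matches '{'; pop; stack = (empty)
end: stack empty → VALID
Verdict: properly nested → yes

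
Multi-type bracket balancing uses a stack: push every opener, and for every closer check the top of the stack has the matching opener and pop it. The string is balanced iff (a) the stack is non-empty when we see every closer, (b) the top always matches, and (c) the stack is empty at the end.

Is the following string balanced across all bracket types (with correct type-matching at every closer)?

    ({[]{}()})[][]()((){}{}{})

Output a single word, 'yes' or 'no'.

pos 0: push '('; stack = (
pos 1: push '{'; stack = ({
pos 2: push '['; stack = ({[
pos 3: ']' matches '['; pop; stack = ({
pos 4: push '{'; stack = ({{
pos 5: '}' matches '{'; pop; stack = ({
pos 6: push '('; stack = ({(
pos 7: ')' matches '('; pop; stack = ({
pos 8: '}' matches '{'; pop; stack = (
pos 9: ')' matches '('; pop; stack = (empty)
pos 10: push '['; stack = [
pos 11: ']' matches '['; pop; stack = (empty)
pos 12: push '['; stack = [
pos 13: ']' matches '['; pop; stack = (empty)
pos 14: push '('; stack = (
pos 15: ')' matches '('; pop; stack = (empty)
pos 16: push '('; stack = (
pos 17: push '('; stack = ((
pos 18: ')' matches '('; pop; stack = (
pos 19: push '{'; stack = ({
pos 20: '}' matches '{'; pop; stack = (
pos 21: push '{'; stack = ({
pos 22: '}' matches '{'; pop; stack = (
pos 23: push '{'; stack = ({
pos 24: '}' matches '{'; pop; stack = (
pos 25: ')' matches '('; pop; stack = (empty)
end: stack empty → VALID
Verdict: properly nested → yes

Answer: yes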